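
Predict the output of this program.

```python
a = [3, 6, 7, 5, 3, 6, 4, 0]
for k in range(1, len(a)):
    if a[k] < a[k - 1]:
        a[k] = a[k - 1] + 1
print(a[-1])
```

12

k=1: 6>=3, unchanged → [3, 6, 7, 5, 3, 6, 4, 0]
k=2: 7>=6, unchanged → [3, 6, 7, 5, 3, 6, 4, 0]
k=3: 5<7, a[3] = 7+1 = 8 → [3, 6, 7, 8, 3, 6, 4, 0]
k=4: 3<8, a[4] = 8+1 = 9 → [3, 6, 7, 8, 9, 6, 4, 0]
k=5: 6<9, a[5] = 9+1 = 10 → [3, 6, 7, 8, 9, 10, 4, 0]
k=6: 4<10, a[6] = 10+1 = 11 → [3, 6, 7, 8, 9, 10, 11, 0]
k=7: 0<11, a[7] = 11+1 = 12 → [3, 6, 7, 8, 9, 10, 11, 12]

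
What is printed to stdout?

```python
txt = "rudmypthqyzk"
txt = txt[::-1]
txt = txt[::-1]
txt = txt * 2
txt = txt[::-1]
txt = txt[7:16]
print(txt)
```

reverse → 'kzyqhtpymdur'
reverse → 'rudmypthqyzk'
repeat ×2 → 'rudmypthqyzkrudmypthqyzk'
reverse → 'kzyqhtpymdurkzyqhtpymdur'
slice [7:16] → 'ymdurkzyq'

ymdurkzyq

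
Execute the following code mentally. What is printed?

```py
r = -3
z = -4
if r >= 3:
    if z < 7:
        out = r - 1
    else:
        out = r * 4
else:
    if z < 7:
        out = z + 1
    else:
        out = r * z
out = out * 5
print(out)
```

r=-3, z=-4
r >= 3 is False; z < 7 is True
→ out = z + 1 = -3
out = (-3)*5 = -15

-15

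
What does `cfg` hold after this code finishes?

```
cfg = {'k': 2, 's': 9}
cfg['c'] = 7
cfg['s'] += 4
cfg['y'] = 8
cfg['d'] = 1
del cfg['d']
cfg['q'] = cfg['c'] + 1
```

cfg['c'] = 7 → {'k': 2, 's': 9, 'c': 7}
cfg['s'] = 9+4 = 13 → {'k': 2, 's': 13, 'c': 7}
cfg['y'] = 8 → {'k': 2, 's': 13, 'c': 7, 'y': 8}
cfg['d'] = 1 → {'k': 2, 's': 13, 'c': 7, 'y': 8, 'd': 1}
del 'd' → {'k': 2, 's': 13, 'c': 7, 'y': 8}
cfg['q'] = cfg['c']+1 = 8 → {'k': 2, 's': 13, 'c': 7, 'y': 8, 'q': 8}

{'k': 2, 's': 13, 'c': 7, 'y': 8, 'q': 8}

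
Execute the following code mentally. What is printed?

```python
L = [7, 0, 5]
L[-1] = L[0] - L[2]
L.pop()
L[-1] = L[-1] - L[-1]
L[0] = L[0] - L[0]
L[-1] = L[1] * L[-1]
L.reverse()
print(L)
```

L[-1] = L[0]-L[2] = 7-5 = 2 → [7, 0, 2]
pop() removes 2 → [7, 0]
L[-1] = L[-1]-L[-1] = 0-0 = 0 → [7, 0]
L[0] = L[0]-L[0] = 7-7 = 0 → [0, 0]
L[-1] = L[1]*L[-1] = 0*0 = 0 → [0, 0]
reverse → [0, 0]

[0, 0]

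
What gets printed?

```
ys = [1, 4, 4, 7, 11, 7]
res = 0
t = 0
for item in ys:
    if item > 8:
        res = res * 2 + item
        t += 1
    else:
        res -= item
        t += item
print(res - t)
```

-52

item=1: not >8, res = 0-1 = -1; t=1
item=4: not >8, res = (-1)-4 = -5; t=5
item=4: not >8, res = (-5)-4 = -9; t=9
item=7: not >8, res = (-9)-7 = -16; t=16
item=11: >8, res = (-16)*2+11 = -21; t=17
item=7: not >8, res = (-21)-7 = -28; t=24
res-t = (-28)-24 = -52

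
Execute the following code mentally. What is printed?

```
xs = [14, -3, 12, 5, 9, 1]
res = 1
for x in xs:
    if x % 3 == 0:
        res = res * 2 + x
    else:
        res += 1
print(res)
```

40

x=14: not %3==0, res = 1+1 = 2
x=-3: %3==0, res = 2*2+(-3) = 1
x=12: %3==0, res = 1*2+12 = 14
x=5: not %3==0, res = 14+1 = 15
x=9: %3==0, res = 15*2+9 = 39
x=1: not %3==0, res = 39+1 = 40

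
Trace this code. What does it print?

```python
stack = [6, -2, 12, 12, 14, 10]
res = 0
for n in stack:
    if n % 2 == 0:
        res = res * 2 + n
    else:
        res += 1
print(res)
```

342

n=6: even, res = 0*2+6 = 6
n=-2: even, res = 6*2+(-2) = 10
n=12: even, res = 10*2+12 = 32
n=12: even, res = 32*2+12 = 76
n=14: even, res = 76*2+14 = 166
n=10: even, res = 166*2+10 = 342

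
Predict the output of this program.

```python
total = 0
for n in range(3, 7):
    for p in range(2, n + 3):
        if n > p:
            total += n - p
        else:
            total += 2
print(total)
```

44

n=3,p=2: 3>2, total = 0+1 = 1
n=3,p=3: not 3>3, total = 1+2 = 3
n=3,p=4: not 3>4, total = 3+2 = 5
n=3,p=5: not 3>5, total = 5+2 = 7
n=4,p=2: 4>2, total = 7+2 = 9
n=4,p=3: 4>3, total = 9+1 = 10
n=4,p=4: not 4>4, total = 10+2 = 12
n=4,p=5: not 4>5, total = 12+2 = 14
n=4,p=6: not 4>6, total = 14+2 = 16
n=5,p=2: 5>2, total = 16+3 = 19
n=5,p=3: 5>3, total = 19+2 = 21
n=5,p=4: 5>4, total = 21+1 = 22
n=5,p=5: not 5>5, total = 22+2 = 24
n=5,p=6: not 5>6, total = 24+2 = 26
n=5,p=7: not 5>7, total = 26+2 = 28
n=6,p=2: 6>2, total = 28+4 = 32
n=6,p=3: 6>3, total = 32+3 = 35
n=6,p=4: 6>4, total = 35+2 = 37
n=6,p=5: 6>5, total = 37+1 = 38
n=6,p=6: not 6>6, total = 38+2 = 40
n=6,p=7: not 6>7, total = 40+2 = 42
n=6,p=8: not 6>8, total = 42+2 = 44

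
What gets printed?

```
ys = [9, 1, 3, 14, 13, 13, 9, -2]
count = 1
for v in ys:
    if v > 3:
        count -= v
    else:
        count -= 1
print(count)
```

v=9: >3, count = 1-9 = -8
v=1: not >3, count = (-8)-1 = -9
v=3: not >3, count = (-9)-1 = -10
v=14: >3, count = (-10)-14 = -24
v=13: >3, count = (-24)-13 = -37
v=13: >3, count = (-37)-13 = -50
v=9: >3, count = (-50)-9 = -59
v=-2: not >3, count = (-59)-1 = -60

-60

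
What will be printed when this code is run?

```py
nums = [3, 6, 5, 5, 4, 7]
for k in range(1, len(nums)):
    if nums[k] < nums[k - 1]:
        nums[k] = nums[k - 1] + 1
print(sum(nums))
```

k=1: 6>=3, unchanged → [3, 6, 5, 5, 4, 7]
k=2: 5<6, nums[2] = 6+1 = 7 → [3, 6, 7, 5, 4, 7]
k=3: 5<7, nums[3] = 7+1 = 8 → [3, 6, 7, 8, 4, 7]
k=4: 4<8, nums[4] = 8+1 = 9 → [3, 6, 7, 8, 9, 7]
k=5: 7<9, nums[5] = 9+1 = 10 → [3, 6, 7, 8, 9, 10]
sum = 43

43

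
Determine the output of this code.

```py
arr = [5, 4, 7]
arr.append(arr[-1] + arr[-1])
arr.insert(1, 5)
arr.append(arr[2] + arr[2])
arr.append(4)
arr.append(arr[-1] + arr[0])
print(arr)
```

append arr[-1]+arr[-1] = 7+7 = 14 → [5, 4, 7, 14]
insert 5 at 1 → [5, 5, 4, 7, 14]
append arr[2]+arr[2] = 4+4 = 8 → [5, 5, 4, 7, 14, 8]
append 4 → [5, 5, 4, 7, 14, 8, 4]
append arr[-1]+arr[0] = 4+5 = 9 → [5, 5, 4, 7, 14, 8, 4, 9]

[5, 5, 4, 7, 14, 8, 4, 9]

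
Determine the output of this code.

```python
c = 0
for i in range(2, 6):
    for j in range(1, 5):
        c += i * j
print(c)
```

i=2,j=1: c = 0+2 = 2
i=2,j=2: c = 2+4 = 6
i=2,j=3: c = 6+6 = 12
i=2,j=4: c = 12+8 = 20
i=3,j=1: c = 20+3 = 23
i=3,j=2: c = 23+6 = 29
i=3,j=3: c = 29+9 = 38
i=3,j=4: c = 38+12 = 50
i=4,j=1: c = 50+4 = 54
i=4,j=2: c = 54+8 = 62
i=4,j=3: c = 62+12 = 74
i=4,j=4: c = 74+16 = 90
i=5,j=1: c = 90+5 = 95
i=5,j=2: c = 95+10 = 105
i=5,j=3: c = 105+15 = 120
i=5,j=4: c = 120+20 = 140

140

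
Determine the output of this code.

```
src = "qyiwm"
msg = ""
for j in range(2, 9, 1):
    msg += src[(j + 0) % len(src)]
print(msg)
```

iwmqyiw

j=2: add src[2]='i' → 'i'
j=3: add src[3]='w' → 'iw'
j=4: add src[4]='m' → 'iwm'
j=5: add src[0]='q' → 'iwmq'
j=6: add src[1]='y' → 'iwmqy'
j=7: add src[2]='i' → 'iwmqyi'
j=8: add src[3]='w' → 'iwmqyiw'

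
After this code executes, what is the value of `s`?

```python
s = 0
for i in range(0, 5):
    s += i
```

i=0: s = 0+0 = 0
i=1: s = 0+1 = 1
i=2: s = 1+2 = 3
i=3: s = 3+3 = 6
i=4: s = 6+4 = 10

10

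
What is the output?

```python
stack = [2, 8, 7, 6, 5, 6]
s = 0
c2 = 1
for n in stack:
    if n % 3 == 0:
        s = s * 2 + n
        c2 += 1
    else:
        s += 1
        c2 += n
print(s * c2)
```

800

n=2: not %3==0, s = 0+1 = 1; c2=3
n=8: not %3==0, s = 1+1 = 2; c2=11
n=7: not %3==0, s = 2+1 = 3; c2=18
n=6: %3==0, s = 3*2+6 = 12; c2=19
n=5: not %3==0, s = 12+1 = 13; c2=24
n=6: %3==0, s = 13*2+6 = 32; c2=25
s*c2 = 32*25 = 800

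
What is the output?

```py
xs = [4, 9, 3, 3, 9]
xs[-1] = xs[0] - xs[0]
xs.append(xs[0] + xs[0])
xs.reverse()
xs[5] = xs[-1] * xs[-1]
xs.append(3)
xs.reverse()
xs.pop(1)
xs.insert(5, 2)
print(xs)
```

[3, 9, 3, 3, 0, 2, 8]

xs[-1] = xs[0]-xs[0] = 4-4 = 0 → [4, 9, 3, 3, 0]
append xs[0]+xs[0] = 4+4 = 8 → [4, 9, 3, 3, 0, 8]
reverse → [8, 0, 3, 3, 9, 4]
xs[5] = xs[-1]*xs[-1] = 4*4 = 16 → [8, 0, 3, 3, 9, 16]
append 3 → [8, 0, 3, 3, 9, 16, 3]
reverse → [3, 16, 9, 3, 3, 0, 8]
pop(1) removes 16 → [3, 9, 3, 3, 0, 8]
insert 2 at 5 → [3, 9, 3, 3, 0, 2, 8]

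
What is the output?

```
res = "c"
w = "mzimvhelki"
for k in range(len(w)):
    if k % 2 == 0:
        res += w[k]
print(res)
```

cmivek

k=0: add 'm' → 'cm'
k=1: skip
k=2: add 'i' → 'cmi'
k=3: skip
k=4: add 'v' → 'cmiv'
k=5: skip
k=6: add 'e' → 'cmive'
k=7: skip
k=8: add 'k' → 'cmivek'
k=9: skip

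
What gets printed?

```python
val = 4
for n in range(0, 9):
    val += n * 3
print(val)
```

n=0: val = 4+0*3 = 4
n=1: val = 4+1*3 = 7
n=2: val = 7+2*3 = 13
n=3: val = 13+3*3 = 22
n=4: val = 22+4*3 = 34
n=5: val = 34+5*3 = 49
n=6: val = 49+6*3 = 67
n=7: val = 67+7*3 = 88
n=8: val = 88+8*3 = 112

112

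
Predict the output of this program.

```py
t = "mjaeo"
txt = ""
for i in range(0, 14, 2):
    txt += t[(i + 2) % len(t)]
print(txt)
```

i=0: add t[2]='a' → 'a'
i=2: add t[4]='o' → 'ao'
i=4: add t[1]='j' → 'aoj'
i=6: add t[3]='e' → 'aoje'
i=8: add t[0]='m' → 'aojem'
i=10: add t[2]='a' → 'aojema'
i=12: add t[4]='o' → 'aojemao'

aojemao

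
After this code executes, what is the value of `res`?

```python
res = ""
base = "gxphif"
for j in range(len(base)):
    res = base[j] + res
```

'fihpxg'

j=0: prepend 'g' → 'g'
j=1: prepend 'x' → 'xg'
j=2: prepend 'p' → 'pxg'
j=3: prepend 'h' → 'hpxg'
j=4: prepend 'i' → 'ihpxg'
j=5: prepend 'f' → 'fihpxg'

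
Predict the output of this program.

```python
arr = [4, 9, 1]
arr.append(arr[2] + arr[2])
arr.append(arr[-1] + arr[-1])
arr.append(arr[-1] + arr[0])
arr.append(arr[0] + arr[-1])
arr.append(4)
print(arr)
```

append arr[2]+arr[2] = 1+1 = 2 → [4, 9, 1, 2]
append arr[-1]+arr[-1] = 2+2 = 4 → [4, 9, 1, 2, 4]
append arr[-1]+arr[0] = 4+4 = 8 → [4, 9, 1, 2, 4, 8]
append arr[0]+arr[-1] = 4+8 = 12 → [4, 9, 1, 2, 4, 8, 12]
append 4 → [4, 9, 1, 2, 4, 8, 12, 4]

[4, 9, 1, 2, 4, 8, 12, 4]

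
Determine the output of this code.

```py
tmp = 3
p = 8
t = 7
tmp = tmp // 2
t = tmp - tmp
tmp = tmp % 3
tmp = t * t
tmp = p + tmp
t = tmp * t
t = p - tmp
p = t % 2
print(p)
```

0

tmp = 3//2 = 1
t = 1-1 = 0
tmp = 1%3 = 1
tmp = 0*0 = 0
tmp = 8+0 = 8
t = 8*0 = 0
t = 8-8 = 0
p = 0%2 = 0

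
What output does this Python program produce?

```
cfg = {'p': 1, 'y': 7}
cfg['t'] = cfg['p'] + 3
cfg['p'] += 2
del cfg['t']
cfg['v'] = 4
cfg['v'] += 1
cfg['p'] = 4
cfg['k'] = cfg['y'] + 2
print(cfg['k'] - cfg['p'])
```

5

cfg['t'] = cfg['p']+3 = 4 → {'p': 1, 'y': 7, 't': 4}
cfg['p'] = 1+2 = 3 → {'p': 3, 'y': 7, 't': 4}
del 't' → {'p': 3, 'y': 7}
cfg['v'] = 4 → {'p': 3, 'y': 7, 'v': 4}
cfg['v'] = 4+1 = 5 → {'p': 3, 'y': 7, 'v': 5}
cfg['p'] = 4 → {'p': 4, 'y': 7, 'v': 5}
cfg['k'] = cfg['y']+2 = 9 → {'p': 4, 'y': 7, 'v': 5, 'k': 9}
cfg['k']-cfg['p'] = 9-4 = 5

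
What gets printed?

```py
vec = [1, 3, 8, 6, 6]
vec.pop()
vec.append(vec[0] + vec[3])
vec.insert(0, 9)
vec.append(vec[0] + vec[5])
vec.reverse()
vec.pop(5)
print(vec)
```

[16, 7, 6, 8, 3, 9]

pop() removes 6 → [1, 3, 8, 6]
append vec[0]+vec[3] = 1+6 = 7 → [1, 3, 8, 6, 7]
insert 9 at 0 → [9, 1, 3, 8, 6, 7]
append vec[0]+vec[5] = 9+7 = 16 → [9, 1, 3, 8, 6, 7, 16]
reverse → [16, 7, 6, 8, 3, 1, 9]
pop(5) removes 1 → [16, 7, 6, 8, 3, 9]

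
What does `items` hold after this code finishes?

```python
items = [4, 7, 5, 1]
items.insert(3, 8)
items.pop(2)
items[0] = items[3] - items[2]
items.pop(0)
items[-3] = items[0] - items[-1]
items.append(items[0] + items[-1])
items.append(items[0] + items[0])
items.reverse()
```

insert 8 at 3 → [4, 7, 5, 8, 1]
pop(2) removes 5 → [4, 7, 8, 1]
items[0] = items[3]-items[2] = 1-8 = -7 → [-7, 7, 8, 1]
pop(0) removes -7 → [7, 8, 1]
items[-3] = items[0]-items[-1] = 7-1 = 6 → [6, 8, 1]
append items[0]+items[-1] = 6+1 = 7 → [6, 8, 1, 7]
append items[0]+items[0] = 6+6 = 12 → [6, 8, 1, 7, 12]
reverse → [12, 7, 1, 8, 6]

[12, 7, 1, 8, 6]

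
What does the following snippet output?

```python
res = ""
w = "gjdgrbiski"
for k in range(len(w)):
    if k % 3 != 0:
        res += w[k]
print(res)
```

k=0: skip
k=1: add 'j' → 'j'
k=2: add 'd' → 'jd'
k=3: skip
k=4: add 'r' → 'jdr'
k=5: add 'b' → 'jdrb'
k=6: skip
k=7: add 's' → 'jdrbs'
k=8: add 'k' → 'jdrbsk'
k=9: skip

jdrbsk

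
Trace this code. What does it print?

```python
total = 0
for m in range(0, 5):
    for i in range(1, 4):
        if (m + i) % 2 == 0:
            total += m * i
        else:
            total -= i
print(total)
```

12

m=0,i=1: odd sum, total = 0-1 = -1
m=0,i=2: even sum, total = (-1)+0 = -1
m=0,i=3: odd sum, total = (-1)-3 = -4
m=1,i=1: even sum, total = (-4)+1 = -3
m=1,i=2: odd sum, total = (-3)-2 = -5
m=1,i=3: even sum, total = (-5)+3 = -2
m=2,i=1: odd sum, total = (-2)-1 = -3
m=2,i=2: even sum, total = (-3)+4 = 1
m=2,i=3: odd sum, total = 1-3 = -2
m=3,i=1: even sum, total = (-2)+3 = 1
m=3,i=2: odd sum, total = 1-2 = -1
m=3,i=3: even sum, total = (-1)+9 = 8
m=4,i=1: odd sum, total = 8-1 = 7
m=4,i=2: even sum, total = 7+8 = 15
m=4,i=3: odd sum, total = 15-3 = 12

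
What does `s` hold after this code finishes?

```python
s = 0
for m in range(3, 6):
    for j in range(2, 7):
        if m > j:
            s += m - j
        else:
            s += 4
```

m=3,j=2: 3>2, s = 0+1 = 1
m=3,j=3: not 3>3, s = 1+4 = 5
m=3,j=4: not 3>4, s = 5+4 = 9
m=3,j=5: not 3>5, s = 9+4 = 13
m=3,j=6: not 3>6, s = 13+4 = 17
m=4,j=2: 4>2, s = 17+2 = 19
m=4,j=3: 4>3, s = 19+1 = 20
m=4,j=4: not 4>4, s = 20+4 = 24
m=4,j=5: not 4>5, s = 24+4 = 28
m=4,j=6: not 4>6, s = 28+4 = 32
m=5,j=2: 5>2, s = 32+3 = 35
m=5,j=3: 5>3, s = 35+2 = 37
m=5,j=4: 5>4, s = 37+1 = 38
m=5,j=5: not 5>5, s = 38+4 = 42
m=5,j=6: not 5>6, s = 42+4 = 46

46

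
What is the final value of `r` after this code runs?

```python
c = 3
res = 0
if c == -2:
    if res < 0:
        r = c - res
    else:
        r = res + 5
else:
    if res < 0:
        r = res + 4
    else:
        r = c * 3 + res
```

c=3, res=0
c == -2 is False; res < 0 is False
→ r = c * 3 + res = 9

9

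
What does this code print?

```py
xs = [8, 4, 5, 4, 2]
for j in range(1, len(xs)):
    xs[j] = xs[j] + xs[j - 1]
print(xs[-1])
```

23

j=1: xs[1] = 4+8 = 12 → [8, 12, 5, 4, 2]
j=2: xs[2] = 5+12 = 17 → [8, 12, 17, 4, 2]
j=3: xs[3] = 4+17 = 21 → [8, 12, 17, 21, 2]
j=4: xs[4] = 2+21 = 23 → [8, 12, 17, 21, 23]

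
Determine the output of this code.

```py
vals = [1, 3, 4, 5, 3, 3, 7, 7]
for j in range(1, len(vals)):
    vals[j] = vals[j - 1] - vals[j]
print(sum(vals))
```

j=1: vals[1] = 1-3 = -2 → [1, -2, 4, 5, 3, 3, 7, 7]
j=2: vals[2] = (-2)-4 = -6 → [1, -2, -6, 5, 3, 3, 7, 7]
j=3: vals[3] = (-6)-5 = -11 → [1, -2, -6, -11, 3, 3, 7, 7]
j=4: vals[4] = (-11)-3 = -14 → [1, -2, -6, -11, -14, 3, 7, 7]
j=5: vals[5] = (-14)-3 = -17 → [1, -2, -6, -11, -14, -17, 7, 7]
j=6: vals[6] = (-17)-7 = -24 → [1, -2, -6, -11, -14, -17, -24, 7]
j=7: vals[7] = (-24)-7 = -31 → [1, -2, -6, -11, -14, -17, -24, -31]
sum = -104

-104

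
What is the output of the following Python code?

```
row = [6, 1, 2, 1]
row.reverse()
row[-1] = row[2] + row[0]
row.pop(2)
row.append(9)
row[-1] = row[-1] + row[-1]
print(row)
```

reverse → [1, 2, 1, 6]
row[-1] = row[2]+row[0] = 1+1 = 2 → [1, 2, 1, 2]
pop(2) removes 1 → [1, 2, 2]
append 9 → [1, 2, 2, 9]
row[-1] = row[-1]+row[-1] = 9+9 = 18 → [1, 2, 2, 18]

[1, 2, 2, 18]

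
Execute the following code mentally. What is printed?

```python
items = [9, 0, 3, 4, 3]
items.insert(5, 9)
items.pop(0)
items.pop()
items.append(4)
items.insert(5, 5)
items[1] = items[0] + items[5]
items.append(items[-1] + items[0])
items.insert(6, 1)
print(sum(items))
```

27

insert 9 at 5 → [9, 0, 3, 4, 3, 9]
pop(0) removes 9 → [0, 3, 4, 3, 9]
pop() removes 9 → [0, 3, 4, 3]
append 4 → [0, 3, 4, 3, 4]
insert 5 at 5 → [0, 3, 4, 3, 4, 5]
items[1] = items[0]+items[5] = 0+5 = 5 → [0, 5, 4, 3, 4, 5]
append items[-1]+items[0] = 5+0 = 5 → [0, 5, 4, 3, 4, 5, 5]
insert 1 at 6 → [0, 5, 4, 3, 4, 5, 1, 5]
sum = 27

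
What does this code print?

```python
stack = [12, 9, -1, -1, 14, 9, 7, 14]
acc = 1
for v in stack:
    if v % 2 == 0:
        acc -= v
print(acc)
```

-39

v=12: even, acc = 1-12 = -11
v=9: not even
v=-1: not even
v=-1: not even
v=14: even, acc = (-11)-14 = -25
v=9: not even
v=7: not even
v=14: even, acc = (-25)-14 = -39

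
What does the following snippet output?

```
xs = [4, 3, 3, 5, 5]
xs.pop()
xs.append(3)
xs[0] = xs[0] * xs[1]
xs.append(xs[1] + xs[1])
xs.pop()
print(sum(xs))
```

pop() removes 5 → [4, 3, 3, 5]
append 3 → [4, 3, 3, 5, 3]
xs[0] = xs[0]*xs[1] = 4*3 = 12 → [12, 3, 3, 5, 3]
append xs[1]+xs[1] = 3+3 = 6 → [12, 3, 3, 5, 3, 6]
pop() removes 6 → [12, 3, 3, 5, 3]
sum = 26

26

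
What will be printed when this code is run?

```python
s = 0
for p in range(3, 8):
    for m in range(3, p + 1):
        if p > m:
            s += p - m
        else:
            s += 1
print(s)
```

25

p=3,m=3: not 3>3, s = 0+1 = 1
p=4,m=3: 4>3, s = 1+1 = 2
p=4,m=4: not 4>4, s = 2+1 = 3
p=5,m=3: 5>3, s = 3+2 = 5
p=5,m=4: 5>4, s = 5+1 = 6
p=5,m=5: not 5>5, s = 6+1 = 7
p=6,m=3: 6>3, s = 7+3 = 10
p=6,m=4: 6>4, s = 10+2 = 12
p=6,m=5: 6>5, s = 12+1 = 13
p=6,m=6: not 6>6, s = 13+1 = 14
p=7,m=3: 7>3, s = 14+4 = 18
p=7,m=4: 7>4, s = 18+3 = 21
p=7,m=5: 7>5, s = 21+2 = 23
p=7,m=6: 7>6, s = 23+1 = 24
p=7,m=7: not 7>7, s = 24+1 = 25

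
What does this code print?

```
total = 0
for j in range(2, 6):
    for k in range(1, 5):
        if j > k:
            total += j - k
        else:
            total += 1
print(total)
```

j=2,k=1: 2>1, total = 0+1 = 1
j=2,k=2: not 2>2, total = 1+1 = 2
j=2,k=3: not 2>3, total = 2+1 = 3
j=2,k=4: not 2>4, total = 3+1 = 4
j=3,k=1: 3>1, total = 4+2 = 6
j=3,k=2: 3>2, total = 6+1 = 7
j=3,k=3: not 3>3, total = 7+1 = 8
j=3,k=4: not 3>4, total = 8+1 = 9
j=4,k=1: 4>1, total = 9+3 = 12
j=4,k=2: 4>2, total = 12+2 = 14
j=4,k=3: 4>3, total = 14+1 = 15
j=4,k=4: not 4>4, total = 15+1 = 16
j=5,k=1: 5>1, total = 16+4 = 20
j=5,k=2: 5>2, total = 20+3 = 23
j=5,k=3: 5>3, total = 23+2 = 25
j=5,k=4: 5>4, total = 25+1 = 26

26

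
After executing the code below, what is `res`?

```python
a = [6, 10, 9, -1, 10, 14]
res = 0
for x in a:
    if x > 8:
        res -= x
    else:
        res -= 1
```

x=6: not >8, res = 0-1 = -1
x=10: >8, res = (-1)-10 = -11
x=9: >8, res = (-11)-9 = -20
x=-1: not >8, res = (-20)-1 = -21
x=10: >8, res = (-21)-10 = -31
x=14: >8, res = (-31)-14 = -45

-45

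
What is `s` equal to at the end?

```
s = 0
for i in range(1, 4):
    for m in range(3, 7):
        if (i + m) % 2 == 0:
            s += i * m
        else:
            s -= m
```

24

i=1,m=3: even sum, s = 0+3 = 3
i=1,m=4: odd sum, s = 3-4 = -1
i=1,m=5: even sum, s = (-1)+5 = 4
i=1,m=6: odd sum, s = 4-6 = -2
i=2,m=3: odd sum, s = (-2)-3 = -5
i=2,m=4: even sum, s = (-5)+8 = 3
i=2,m=5: odd sum, s = 3-5 = -2
i=2,m=6: even sum, s = (-2)+12 = 10
i=3,m=3: even sum, s = 10+9 = 19
i=3,m=4: odd sum, s = 19-4 = 15
i=3,m=5: even sum, s = 15+15 = 30
i=3,m=6: odd sum, s = 30-6 = 24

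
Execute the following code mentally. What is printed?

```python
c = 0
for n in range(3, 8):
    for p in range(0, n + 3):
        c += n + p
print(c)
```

n=3,p=0: c = 0+3 = 3
n=3,p=1: c = 3+4 = 7
n=3,p=2: c = 7+5 = 12
n=3,p=3: c = 12+6 = 18
n=3,p=4: c = 18+7 = 25
n=3,p=5: c = 25+8 = 33
n=4,p=0: c = 33+4 = 37
n=4,p=1: c = 37+5 = 42
n=4,p=2: c = 42+6 = 48
n=4,p=3: c = 48+7 = 55
n=4,p=4: c = 55+8 = 63
n=4,p=5: c = 63+9 = 72
n=4,p=6: c = 72+10 = 82
n=5,p=0: c = 82+5 = 87
n=5,p=1: c = 87+6 = 93
n=5,p=2: c = 93+7 = 100
n=5,p=3: c = 100+8 = 108
n=5,p=4: c = 108+9 = 117
n=5,p=5: c = 117+10 = 127
n=5,p=6: c = 127+11 = 138
n=5,p=7: c = 138+12 = 150
n=6,p=0: c = 150+6 = 156
n=6,p=1: c = 156+7 = 163
n=6,p=2: c = 163+8 = 171
n=6,p=3: c = 171+9 = 180
n=6,p=4: c = 180+10 = 190
n=6,p=5: c = 190+11 = 201
n=6,p=6: c = 201+12 = 213
n=6,p=7: c = 213+13 = 226
n=6,p=8: c = 226+14 = 240
n=7,p=0: c = 240+7 = 247
n=7,p=1: c = 247+8 = 255
n=7,p=2: c = 255+9 = 264
n=7,p=3: c = 264+10 = 274
n=7,p=4: c = 274+11 = 285
n=7,p=5: c = 285+12 = 297
n=7,p=6: c = 297+13 = 310
n=7,p=7: c = 310+14 = 324
n=7,p=8: c = 324+15 = 339
n=7,p=9: c = 339+16 = 355

355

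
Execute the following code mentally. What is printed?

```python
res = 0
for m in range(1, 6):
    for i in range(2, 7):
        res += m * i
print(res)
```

300

m=1,i=2: res = 0+2 = 2
m=1,i=3: res = 2+3 = 5
m=1,i=4: res = 5+4 = 9
m=1,i=5: res = 9+5 = 14
m=1,i=6: res = 14+6 = 20
m=2,i=2: res = 20+4 = 24
m=2,i=3: res = 24+6 = 30
m=2,i=4: res = 30+8 = 38
m=2,i=5: res = 38+10 = 48
m=2,i=6: res = 48+12 = 60
m=3,i=2: res = 60+6 = 66
m=3,i=3: res = 66+9 = 75
m=3,i=4: res = 75+12 = 87
m=3,i=5: res = 87+15 = 102
m=3,i=6: res = 102+18 = 120
m=4,i=2: res = 120+8 = 128
m=4,i=3: res = 128+12 = 140
m=4,i=4: res = 140+16 = 156
m=4,i=5: res = 156+20 = 176
m=4,i=6: res = 176+24 = 200
m=5,i=2: res = 200+10 = 210
m=5,i=3: res = 210+15 = 225
m=5,i=4: res = 225+20 = 245
m=5,i=5: res = 245+25 = 270
m=5,i=6: res = 270+30 = 300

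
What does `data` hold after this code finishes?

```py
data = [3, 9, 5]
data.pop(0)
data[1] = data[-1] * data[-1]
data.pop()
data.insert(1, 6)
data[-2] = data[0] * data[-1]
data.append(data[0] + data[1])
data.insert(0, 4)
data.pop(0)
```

[54, 6, 60]

pop(0) removes 3 → [9, 5]
data[1] = data[-1]*data[-1] = 5*5 = 25 → [9, 25]
pop() removes 25 → [9]
insert 6 at 1 → [9, 6]
data[-2] = data[0]*data[-1] = 9*6 = 54 → [54, 6]
append data[0]+data[1] = 54+6 = 60 → [54, 6, 60]
insert 4 at 0 → [4, 54, 6, 60]
pop(0) removes 4 → [54, 6, 60]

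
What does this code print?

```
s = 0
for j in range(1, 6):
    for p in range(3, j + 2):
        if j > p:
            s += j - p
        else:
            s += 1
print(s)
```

j=2,p=3: not 2>3, s = 0+1 = 1
j=3,p=3: not 3>3, s = 1+1 = 2
j=3,p=4: not 3>4, s = 2+1 = 3
j=4,p=3: 4>3, s = 3+1 = 4
j=4,p=4: not 4>4, s = 4+1 = 5
j=4,p=5: not 4>5, s = 5+1 = 6
j=5,p=3: 5>3, s = 6+2 = 8
j=5,p=4: 5>4, s = 8+1 = 9
j=5,p=5: not 5>5, s = 9+1 = 10
j=5,p=6: not 5>6, s = 10+1 = 11

11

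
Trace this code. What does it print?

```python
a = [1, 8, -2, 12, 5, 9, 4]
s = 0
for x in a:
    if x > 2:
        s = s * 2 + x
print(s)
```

x=1: not >2
x=8: >2, s = 0*2+8 = 8
x=-2: not >2
x=12: >2, s = 8*2+12 = 28
x=5: >2, s = 28*2+5 = 61
x=9: >2, s = 61*2+9 = 131
x=4: >2, s = 131*2+4 = 266

266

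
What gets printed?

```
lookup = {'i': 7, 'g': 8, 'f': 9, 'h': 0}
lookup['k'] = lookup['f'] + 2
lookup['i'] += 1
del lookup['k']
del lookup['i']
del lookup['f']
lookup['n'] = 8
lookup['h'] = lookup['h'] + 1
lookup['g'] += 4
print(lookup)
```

{'g': 12, 'h': 1, 'n': 8}

lookup['k'] = lookup['f']+2 = 11 → {'i': 7, 'g': 8, 'f': 9, 'h': 0, 'k': 11}
lookup['i'] = 7+1 = 8 → {'i': 8, 'g': 8, 'f': 9, 'h': 0, 'k': 11}
del 'k' → {'i': 8, 'g': 8, 'f': 9, 'h': 0}
del 'i' → {'g': 8, 'f': 9, 'h': 0}
del 'f' → {'g': 8, 'h': 0}
lookup['n'] = 8 → {'g': 8, 'h': 0, 'n': 8}
lookup['h'] = lookup['h']+1 = 1 → {'g': 8, 'h': 1, 'n': 8}
lookup['g'] = 8+4 = 12 → {'g': 12, 'h': 1, 'n': 8}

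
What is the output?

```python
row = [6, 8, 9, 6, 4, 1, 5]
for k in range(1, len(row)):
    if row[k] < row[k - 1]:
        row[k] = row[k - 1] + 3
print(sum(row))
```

89

k=1: 8>=6, unchanged → [6, 8, 9, 6, 4, 1, 5]
k=2: 9>=8, unchanged → [6, 8, 9, 6, 4, 1, 5]
k=3: 6<9, row[3] = 9+3 = 12 → [6, 8, 9, 12, 4, 1, 5]
k=4: 4<12, row[4] = 12+3 = 15 → [6, 8, 9, 12, 15, 1, 5]
k=5: 1<15, row[5] = 15+3 = 18 → [6, 8, 9, 12, 15, 18, 5]
k=6: 5<18, row[6] = 18+3 = 21 → [6, 8, 9, 12, 15, 18, 21]
sum = 89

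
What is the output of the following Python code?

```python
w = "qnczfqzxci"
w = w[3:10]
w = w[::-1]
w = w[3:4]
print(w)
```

slice [3:10] → 'zfqzxci'
reverse → 'icxzqfz'
slice [3:4] → 'z'

z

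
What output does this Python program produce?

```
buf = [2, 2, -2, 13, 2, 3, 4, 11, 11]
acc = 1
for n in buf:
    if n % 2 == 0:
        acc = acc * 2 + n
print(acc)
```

80

n=2: even, acc = 1*2+2 = 4
n=2: even, acc = 4*2+2 = 10
n=-2: even, acc = 10*2+(-2) = 18
n=13: not even
n=2: even, acc = 18*2+2 = 38
n=3: not even
n=4: even, acc = 38*2+4 = 80
n=11: not even
n=11: not even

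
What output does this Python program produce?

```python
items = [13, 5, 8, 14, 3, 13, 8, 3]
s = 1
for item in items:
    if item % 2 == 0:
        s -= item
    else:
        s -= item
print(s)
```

item=13: not even, s = 1-13 = -12
item=5: not even, s = (-12)-5 = -17
item=8: even, s = (-17)-8 = -25
item=14: even, s = (-25)-14 = -39
item=3: not even, s = (-39)-3 = -42
item=13: not even, s = (-42)-13 = -55
item=8: even, s = (-55)-8 = -63
item=3: not even, s = (-63)-3 = -66

-66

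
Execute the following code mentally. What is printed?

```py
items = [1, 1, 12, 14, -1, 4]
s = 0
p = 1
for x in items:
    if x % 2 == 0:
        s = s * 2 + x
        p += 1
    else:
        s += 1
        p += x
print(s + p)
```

x=1: not even, s = 0+1 = 1; p=2
x=1: not even, s = 1+1 = 2; p=3
x=12: even, s = 2*2+12 = 16; p=4
x=14: even, s = 16*2+14 = 46; p=5
x=-1: not even, s = 46+1 = 47; p=4
x=4: even, s = 47*2+4 = 98; p=5
s+p = 98+5 = 103

103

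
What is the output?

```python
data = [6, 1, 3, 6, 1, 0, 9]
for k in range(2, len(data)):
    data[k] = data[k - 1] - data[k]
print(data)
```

[6, 1, -2, -8, -9, -9, -18]

k=2: data[2] = 1-3 = -2 → [6, 1, -2, 6, 1, 0, 9]
k=3: data[3] = (-2)-6 = -8 → [6, 1, -2, -8, 1, 0, 9]
k=4: data[4] = (-8)-1 = -9 → [6, 1, -2, -8, -9, 0, 9]
k=5: data[5] = (-9)-0 = -9 → [6, 1, -2, -8, -9, -9, 9]
k=6: data[6] = (-9)-9 = -18 → [6, 1, -2, -8, -9, -9, -18]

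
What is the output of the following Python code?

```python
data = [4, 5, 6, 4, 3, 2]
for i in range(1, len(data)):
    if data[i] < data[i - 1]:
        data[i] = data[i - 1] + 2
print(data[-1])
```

12

i=1: 5>=4, unchanged → [4, 5, 6, 4, 3, 2]
i=2: 6>=5, unchanged → [4, 5, 6, 4, 3, 2]
i=3: 4<6, data[3] = 6+2 = 8 → [4, 5, 6, 8, 3, 2]
i=4: 3<8, data[4] = 8+2 = 10 → [4, 5, 6, 8, 10, 2]
i=5: 2<10, data[5] = 10+2 = 12 → [4, 5, 6, 8, 10, 12]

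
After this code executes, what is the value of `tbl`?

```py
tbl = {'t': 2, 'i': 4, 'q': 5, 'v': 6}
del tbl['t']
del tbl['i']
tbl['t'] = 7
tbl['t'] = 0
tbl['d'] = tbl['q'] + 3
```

del 't' → {'i': 4, 'q': 5, 'v': 6}
del 'i' → {'q': 5, 'v': 6}
tbl['t'] = 7 → {'q': 5, 'v': 6, 't': 7}
tbl['t'] = 0 → {'q': 5, 'v': 6, 't': 0}
tbl['d'] = tbl['q']+3 = 8 → {'q': 5, 'v': 6, 't': 0, 'd': 8}

{'q': 5, 'v': 6, 't': 0, 'd': 8}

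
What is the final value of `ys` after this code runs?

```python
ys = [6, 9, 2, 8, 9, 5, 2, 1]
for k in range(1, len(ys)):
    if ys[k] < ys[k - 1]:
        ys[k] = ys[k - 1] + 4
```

k=1: 9>=6, unchanged → [6, 9, 2, 8, 9, 5, 2, 1]
k=2: 2<9, ys[2] = 9+4 = 13 → [6, 9, 13, 8, 9, 5, 2, 1]
k=3: 8<13, ys[3] = 13+4 = 17 → [6, 9, 13, 17, 9, 5, 2, 1]
k=4: 9<17, ys[4] = 17+4 = 21 → [6, 9, 13, 17, 21, 5, 2, 1]
k=5: 5<21, ys[5] = 21+4 = 25 → [6, 9, 13, 17, 21, 25, 2, 1]
k=6: 2<25, ys[6] = 25+4 = 29 → [6, 9, 13, 17, 21, 25, 29, 1]
k=7: 1<29, ys[7] = 29+4 = 33 → [6, 9, 13, 17, 21, 25, 29, 33]

[6, 9, 13, 17, 21, 25, 29, 33]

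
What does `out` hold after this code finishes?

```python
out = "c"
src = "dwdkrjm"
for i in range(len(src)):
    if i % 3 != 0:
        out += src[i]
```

i=0: skip
i=1: add 'w' → 'cw'
i=2: add 'd' → 'cwd'
i=3: skip
i=4: add 'r' → 'cwdr'
i=5: add 'j' → 'cwdrj'
i=6: skip

'cwdrj'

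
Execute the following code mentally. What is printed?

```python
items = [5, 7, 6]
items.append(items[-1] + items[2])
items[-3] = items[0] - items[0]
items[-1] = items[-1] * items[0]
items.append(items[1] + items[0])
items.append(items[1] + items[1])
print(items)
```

append items[-1]+items[2] = 6+6 = 12 → [5, 7, 6, 12]
items[-3] = items[0]-items[0] = 5-5 = 0 → [5, 0, 6, 12]
items[-1] = items[-1]*items[0] = 12*5 = 60 → [5, 0, 6, 60]
append items[1]+items[0] = 0+5 = 5 → [5, 0, 6, 60, 5]
append items[1]+items[1] = 0+0 = 0 → [5, 0, 6, 60, 5, 0]

[5, 0, 6, 60, 5, 0]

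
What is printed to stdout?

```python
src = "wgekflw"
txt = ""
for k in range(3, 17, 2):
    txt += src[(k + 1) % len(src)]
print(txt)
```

fwgklwe

k=3: add src[4]='f' → 'f'
k=5: add src[6]='w' → 'fw'
k=7: add src[1]='g' → 'fwg'
k=9: add src[3]='k' → 'fwgk'
k=11: add src[5]='l' → 'fwgkl'
k=13: add src[0]='w' → 'fwgklw'
k=15: add src[2]='e' → 'fwgklwe'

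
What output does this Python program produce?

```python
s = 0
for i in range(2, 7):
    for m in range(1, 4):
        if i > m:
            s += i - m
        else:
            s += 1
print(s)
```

34

i=2,m=1: 2>1, s = 0+1 = 1
i=2,m=2: not 2>2, s = 1+1 = 2
i=2,m=3: not 2>3, s = 2+1 = 3
i=3,m=1: 3>1, s = 3+2 = 5
i=3,m=2: 3>2, s = 5+1 = 6
i=3,m=3: not 3>3, s = 6+1 = 7
i=4,m=1: 4>1, s = 7+3 = 10
i=4,m=2: 4>2, s = 10+2 = 12
i=4,m=3: 4>3, s = 12+1 = 13
i=5,m=1: 5>1, s = 13+4 = 17
i=5,m=2: 5>2, s = 17+3 = 20
i=5,m=3: 5>3, s = 20+2 = 22
i=6,m=1: 6>1, s = 22+5 = 27
i=6,m=2: 6>2, s = 27+4 = 31
i=6,m=3: 6>3, s = 31+3 = 34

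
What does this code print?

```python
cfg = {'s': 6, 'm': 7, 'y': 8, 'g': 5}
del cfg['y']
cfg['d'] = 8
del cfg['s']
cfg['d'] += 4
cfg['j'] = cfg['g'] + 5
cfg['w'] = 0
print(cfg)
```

{'m': 7, 'g': 5, 'd': 12, 'j': 10, 'w': 0}

del 'y' → {'s': 6, 'm': 7, 'g': 5}
cfg['d'] = 8 → {'s': 6, 'm': 7, 'g': 5, 'd': 8}
del 's' → {'m': 7, 'g': 5, 'd': 8}
cfg['d'] = 8+4 = 12 → {'m': 7, 'g': 5, 'd': 12}
cfg['j'] = cfg['g']+5 = 10 → {'m': 7, 'g': 5, 'd': 12, 'j': 10}
cfg['w'] = 0 → {'m': 7, 'g': 5, 'd': 12, 'j': 10, 'w': 0}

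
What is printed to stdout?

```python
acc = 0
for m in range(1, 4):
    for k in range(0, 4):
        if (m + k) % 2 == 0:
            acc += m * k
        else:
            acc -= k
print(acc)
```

12

m=1,k=0: odd sum, acc = 0-0 = 0
m=1,k=1: even sum, acc = 0+1 = 1
m=1,k=2: odd sum, acc = 1-2 = -1
m=1,k=3: even sum, acc = (-1)+3 = 2
m=2,k=0: even sum, acc = 2+0 = 2
m=2,k=1: odd sum, acc = 2-1 = 1
m=2,k=2: even sum, acc = 1+4 = 5
m=2,k=3: odd sum, acc = 5-3 = 2
m=3,k=0: odd sum, acc = 2-0 = 2
m=3,k=1: even sum, acc = 2+3 = 5
m=3,k=2: odd sum, acc = 5-2 = 3
m=3,k=3: even sum, acc = 3+9 = 12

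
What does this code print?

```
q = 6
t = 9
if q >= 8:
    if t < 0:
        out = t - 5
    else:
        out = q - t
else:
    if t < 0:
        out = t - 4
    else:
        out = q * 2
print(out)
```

12

q=6, t=9
q >= 8 is False; t < 0 is False
→ out = q * 2 = 12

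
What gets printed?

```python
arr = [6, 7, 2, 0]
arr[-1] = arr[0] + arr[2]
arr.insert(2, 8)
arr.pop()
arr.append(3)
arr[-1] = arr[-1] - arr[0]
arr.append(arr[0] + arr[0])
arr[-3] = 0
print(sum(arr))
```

arr[-1] = arr[0]+arr[2] = 6+2 = 8 → [6, 7, 2, 8]
insert 8 at 2 → [6, 7, 8, 2, 8]
pop() removes 8 → [6, 7, 8, 2]
append 3 → [6, 7, 8, 2, 3]
arr[-1] = arr[-1]-arr[0] = 3-6 = -3 → [6, 7, 8, 2, -3]
append arr[0]+arr[0] = 6+6 = 12 → [6, 7, 8, 2, -3, 12]
arr[-3] = 0 → [6, 7, 8, 0, -3, 12]
sum = 30

30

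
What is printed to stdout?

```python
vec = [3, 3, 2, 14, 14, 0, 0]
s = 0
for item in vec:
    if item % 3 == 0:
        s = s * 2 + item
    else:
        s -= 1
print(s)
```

24

item=3: %3==0, s = 0*2+3 = 3
item=3: %3==0, s = 3*2+3 = 9
item=2: not %3==0, s = 9-1 = 8
item=14: not %3==0, s = 8-1 = 7
item=14: not %3==0, s = 7-1 = 6
item=0: %3==0, s = 6*2+0 = 12
item=0: %3==0, s = 12*2+0 = 24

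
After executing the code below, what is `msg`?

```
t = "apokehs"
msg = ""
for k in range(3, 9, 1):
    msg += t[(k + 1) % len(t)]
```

'ehsapo'

k=3: add t[4]='e' → 'e'
k=4: add t[5]='h' → 'eh'
k=5: add t[6]='s' → 'ehs'
k=6: add t[0]='a' → 'ehsa'
k=7: add t[1]='p' → 'ehsap'
k=8: add t[2]='o' → 'ehsapo'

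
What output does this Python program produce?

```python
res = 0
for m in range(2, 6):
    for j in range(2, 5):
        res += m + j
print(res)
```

78

m=2,j=2: res = 0+4 = 4
m=2,j=3: res = 4+5 = 9
m=2,j=4: res = 9+6 = 15
m=3,j=2: res = 15+5 = 20
m=3,j=3: res = 20+6 = 26
m=3,j=4: res = 26+7 = 33
m=4,j=2: res = 33+6 = 39
m=4,j=3: res = 39+7 = 46
m=4,j=4: res = 46+8 = 54
m=5,j=2: res = 54+7 = 61
m=5,j=3: res = 61+8 = 69
m=5,j=4: res = 69+9 = 78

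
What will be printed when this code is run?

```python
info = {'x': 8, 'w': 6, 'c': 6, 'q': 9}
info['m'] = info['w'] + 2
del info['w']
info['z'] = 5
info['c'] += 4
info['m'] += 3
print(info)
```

{'x': 8, 'c': 10, 'q': 9, 'm': 11, 'z': 5}

info['m'] = info['w']+2 = 8 → {'x': 8, 'w': 6, 'c': 6, 'q': 9, 'm': 8}
del 'w' → {'x': 8, 'c': 6, 'q': 9, 'm': 8}
info['z'] = 5 → {'x': 8, 'c': 6, 'q': 9, 'm': 8, 'z': 5}
info['c'] = 6+4 = 10 → {'x': 8, 'c': 10, 'q': 9, 'm': 8, 'z': 5}
info['m'] = 8+3 = 11 → {'x': 8, 'c': 10, 'q': 9, 'm': 11, 'z': 5}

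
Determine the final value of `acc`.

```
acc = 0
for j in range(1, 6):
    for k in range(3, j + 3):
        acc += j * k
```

j=1,k=3: acc = 0+3 = 3
j=2,k=3: acc = 3+6 = 9
j=2,k=4: acc = 9+8 = 17
j=3,k=3: acc = 17+9 = 26
j=3,k=4: acc = 26+12 = 38
j=3,k=5: acc = 38+15 = 53
j=4,k=3: acc = 53+12 = 65
j=4,k=4: acc = 65+16 = 81
j=4,k=5: acc = 81+20 = 101
j=4,k=6: acc = 101+24 = 125
j=5,k=3: acc = 125+15 = 140
j=5,k=4: acc = 140+20 = 160
j=5,k=5: acc = 160+25 = 185
j=5,k=6: acc = 185+30 = 215
j=5,k=7: acc = 215+35 = 250

250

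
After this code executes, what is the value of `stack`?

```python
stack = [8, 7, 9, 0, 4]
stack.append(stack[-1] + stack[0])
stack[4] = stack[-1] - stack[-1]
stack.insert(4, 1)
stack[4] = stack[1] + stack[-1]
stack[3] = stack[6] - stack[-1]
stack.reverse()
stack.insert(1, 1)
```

append stack[-1]+stack[0] = 4+8 = 12 → [8, 7, 9, 0, 4, 12]
stack[4] = stack[-1]-stack[-1] = 12-12 = 0 → [8, 7, 9, 0, 0, 12]
insert 1 at 4 → [8, 7, 9, 0, 1, 0, 12]
stack[4] = stack[1]+stack[-1] = 7+12 = 19 → [8, 7, 9, 0, 19, 0, 12]
stack[3] = stack[6]-stack[-1] = 12-12 = 0 → [8, 7, 9, 0, 19, 0, 12]
reverse → [12, 0, 19, 0, 9, 7, 8]
insert 1 at 1 → [12, 1, 0, 19, 0, 9, 7, 8]

[12, 1, 0, 19, 0, 9, 7, 8]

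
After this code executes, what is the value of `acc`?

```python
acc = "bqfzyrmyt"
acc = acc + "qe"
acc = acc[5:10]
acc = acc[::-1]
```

'qtymr'

+ 'qe' → 'bqfzyrmytqe'
slice [5:10] → 'rmytq'
reverse → 'qtymr'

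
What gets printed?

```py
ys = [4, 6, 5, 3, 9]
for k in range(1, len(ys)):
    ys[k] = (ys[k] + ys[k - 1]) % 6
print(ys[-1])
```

3

k=1: ys[1] = (6+4)%6 = 4 → [4, 4, 5, 3, 9]
k=2: ys[2] = (5+4)%6 = 3 → [4, 4, 3, 3, 9]
k=3: ys[3] = (3+3)%6 = 0 → [4, 4, 3, 0, 9]
k=4: ys[4] = (9+0)%6 = 3 → [4, 4, 3, 0, 3]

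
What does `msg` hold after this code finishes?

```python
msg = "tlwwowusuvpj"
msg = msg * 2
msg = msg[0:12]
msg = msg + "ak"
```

repeat ×2 → 'tlwwowusuvpjtlwwowusuvpj'
slice [0:12] → 'tlwwowusuvpj'
+ 'ak' → 'tlwwowusuvpjak'

'tlwwowusuvpjak'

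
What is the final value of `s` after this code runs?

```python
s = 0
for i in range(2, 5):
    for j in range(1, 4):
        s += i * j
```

54

i=2,j=1: s = 0+2 = 2
i=2,j=2: s = 2+4 = 6
i=2,j=3: s = 6+6 = 12
i=3,j=1: s = 12+3 = 15
i=3,j=2: s = 15+6 = 21
i=3,j=3: s = 21+9 = 30
i=4,j=1: s = 30+4 = 34
i=4,j=2: s = 34+8 = 42
i=4,j=3: s = 42+12 = 54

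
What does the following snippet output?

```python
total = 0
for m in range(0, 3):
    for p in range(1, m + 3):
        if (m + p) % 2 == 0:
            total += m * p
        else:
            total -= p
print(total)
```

9

m=0,p=1: odd sum, total = 0-1 = -1
m=0,p=2: even sum, total = (-1)+0 = -1
m=1,p=1: even sum, total = (-1)+1 = 0
m=1,p=2: odd sum, total = 0-2 = -2
m=1,p=3: even sum, total = (-2)+3 = 1
m=2,p=1: odd sum, total = 1-1 = 0
m=2,p=2: even sum, total = 0+4 = 4
m=2,p=3: odd sum, total = 4-3 = 1
m=2,p=4: even sum, total = 1+8 = 9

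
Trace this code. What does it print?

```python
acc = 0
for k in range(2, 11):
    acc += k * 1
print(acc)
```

k=2: acc = 0+2*1 = 2
k=3: acc = 2+3*1 = 5
k=4: acc = 5+4*1 = 9
k=5: acc = 9+5*1 = 14
k=6: acc = 14+6*1 = 20
k=7: acc = 20+7*1 = 27
k=8: acc = 27+8*1 = 35
k=9: acc = 35+9*1 = 44
k=10: acc = 44+10*1 = 54

54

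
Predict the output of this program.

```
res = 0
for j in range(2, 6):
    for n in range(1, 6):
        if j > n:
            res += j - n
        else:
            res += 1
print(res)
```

j=2,n=1: 2>1, res = 0+1 = 1
j=2,n=2: not 2>2, res = 1+1 = 2
j=2,n=3: not 2>3, res = 2+1 = 3
j=2,n=4: not 2>4, res = 3+1 = 4
j=2,n=5: not 2>5, res = 4+1 = 5
j=3,n=1: 3>1, res = 5+2 = 7
j=3,n=2: 3>2, res = 7+1 = 8
j=3,n=3: not 3>3, res = 8+1 = 9
j=3,n=4: not 3>4, res = 9+1 = 10
j=3,n=5: not 3>5, res = 10+1 = 11
j=4,n=1: 4>1, res = 11+3 = 14
j=4,n=2: 4>2, res = 14+2 = 16
j=4,n=3: 4>3, res = 16+1 = 17
j=4,n=4: not 4>4, res = 17+1 = 18
j=4,n=5: not 4>5, res = 18+1 = 19
j=5,n=1: 5>1, res = 19+4 = 23
j=5,n=2: 5>2, res = 23+3 = 26
j=5,n=3: 5>3, res = 26+2 = 28
j=5,n=4: 5>4, res = 28+1 = 29
j=5,n=5: not 5>5, res = 29+1 = 30

30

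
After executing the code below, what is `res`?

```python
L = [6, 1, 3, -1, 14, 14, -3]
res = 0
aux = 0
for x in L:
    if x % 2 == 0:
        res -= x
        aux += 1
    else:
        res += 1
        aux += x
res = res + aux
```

-27

x=6: even, res = 0-6 = -6; aux=1
x=1: not even, res = (-6)+1 = -5; aux=2
x=3: not even, res = (-5)+1 = -4; aux=5
x=-1: not even, res = (-4)+1 = -3; aux=4
x=14: even, res = (-3)-14 = -17; aux=5
x=14: even, res = (-17)-14 = -31; aux=6
x=-3: not even, res = (-31)+1 = -30; aux=3
res+aux = (-30)+3 = -27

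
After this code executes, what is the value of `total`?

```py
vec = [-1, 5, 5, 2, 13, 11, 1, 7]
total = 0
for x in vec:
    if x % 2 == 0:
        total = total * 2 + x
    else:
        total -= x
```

-48

x=-1: not even, total = 0-(-1) = 1
x=5: not even, total = 1-5 = -4
x=5: not even, total = (-4)-5 = -9
x=2: even, total = (-9)*2+2 = -16
x=13: not even, total = (-16)-13 = -29
x=11: not even, total = (-29)-11 = -40
x=1: not even, total = (-40)-1 = -41
x=7: not even, total = (-41)-7 = -48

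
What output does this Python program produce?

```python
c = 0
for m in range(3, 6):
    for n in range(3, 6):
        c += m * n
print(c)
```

m=3,n=3: c = 0+9 = 9
m=3,n=4: c = 9+12 = 21
m=3,n=5: c = 21+15 = 36
m=4,n=3: c = 36+12 = 48
m=4,n=4: c = 48+16 = 64
m=4,n=5: c = 64+20 = 84
m=5,n=3: c = 84+15 = 99
m=5,n=4: c = 99+20 = 119
m=5,n=5: c = 119+25 = 144

144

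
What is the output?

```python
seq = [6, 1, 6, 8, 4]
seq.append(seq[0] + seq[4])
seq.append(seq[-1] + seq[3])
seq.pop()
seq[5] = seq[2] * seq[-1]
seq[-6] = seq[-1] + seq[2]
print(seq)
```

append seq[0]+seq[4] = 6+4 = 10 → [6, 1, 6, 8, 4, 10]
append seq[-1]+seq[3] = 10+8 = 18 → [6, 1, 6, 8, 4, 10, 18]
pop() removes 18 → [6, 1, 6, 8, 4, 10]
seq[5] = seq[2]*seq[-1] = 6*10 = 60 → [6, 1, 6, 8, 4, 60]
seq[-6] = seq[-1]+seq[2] = 60+6 = 66 → [66, 1, 6, 8, 4, 60]

[66, 1, 6, 8, 4, 60]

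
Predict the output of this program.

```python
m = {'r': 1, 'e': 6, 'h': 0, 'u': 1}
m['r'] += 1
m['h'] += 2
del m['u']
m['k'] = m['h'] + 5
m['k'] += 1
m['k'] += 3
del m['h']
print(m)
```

{'r': 2, 'e': 6, 'k': 11}

m['r'] = 1+1 = 2 → {'r': 2, 'e': 6, 'h': 0, 'u': 1}
m['h'] = 0+2 = 2 → {'r': 2, 'e': 6, 'h': 2, 'u': 1}
del 'u' → {'r': 2, 'e': 6, 'h': 2}
m['k'] = m['h']+5 = 7 → {'r': 2, 'e': 6, 'h': 2, 'k': 7}
m['k'] = 7+1 = 8 → {'r': 2, 'e': 6, 'h': 2, 'k': 8}
m['k'] = 8+3 = 11 → {'r': 2, 'e': 6, 'h': 2, 'k': 11}
del 'h' → {'r': 2, 'e': 6, 'k': 11}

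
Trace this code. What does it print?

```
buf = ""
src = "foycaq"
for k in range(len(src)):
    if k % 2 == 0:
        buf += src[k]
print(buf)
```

k=0: add 'f' → 'f'
k=1: skip
k=2: add 'y' → 'fy'
k=3: skip
k=4: add 'a' → 'fya'
k=5: skip

fya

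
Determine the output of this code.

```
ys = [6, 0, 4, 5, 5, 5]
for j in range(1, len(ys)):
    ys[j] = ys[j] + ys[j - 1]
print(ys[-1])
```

j=1: ys[1] = 0+6 = 6 → [6, 6, 4, 5, 5, 5]
j=2: ys[2] = 4+6 = 10 → [6, 6, 10, 5, 5, 5]
j=3: ys[3] = 5+10 = 15 → [6, 6, 10, 15, 5, 5]
j=4: ys[4] = 5+15 = 20 → [6, 6, 10, 15, 20, 5]
j=5: ys[5] = 5+20 = 25 → [6, 6, 10, 15, 20, 25]

25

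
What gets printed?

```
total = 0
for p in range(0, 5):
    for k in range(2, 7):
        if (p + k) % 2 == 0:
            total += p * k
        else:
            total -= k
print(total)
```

p=0,k=2: even sum, total = 0+0 = 0
p=0,k=3: odd sum, total = 0-3 = -3
p=0,k=4: even sum, total = (-3)+0 = -3
p=0,k=5: odd sum, total = (-3)-5 = -8
p=0,k=6: even sum, total = (-8)+0 = -8
p=1,k=2: odd sum, total = (-8)-2 = -10
p=1,k=3: even sum, total = (-10)+3 = -7
p=1,k=4: odd sum, total = (-7)-4 = -11
p=1,k=5: even sum, total = (-11)+5 = -6
p=1,k=6: odd sum, total = (-6)-6 = -12
p=2,k=2: even sum, total = (-12)+4 = -8
p=2,k=3: odd sum, total = (-8)-3 = -11
p=2,k=4: even sum, total = (-11)+8 = -3
p=2,k=5: odd sum, total = (-3)-5 = -8
p=2,k=6: even sum, total = (-8)+12 = 4
p=3,k=2: odd sum, total = 4-2 = 2
p=3,k=3: even sum, total = 2+9 = 11
p=3,k=4: odd sum, total = 11-4 = 7
p=3,k=5: even sum, total = 7+15 = 22
p=3,k=6: odd sum, total = 22-6 = 16
p=4,k=2: even sum, total = 16+8 = 24
p=4,k=3: odd sum, total = 24-3 = 21
p=4,k=4: even sum, total = 21+16 = 37
p=4,k=5: odd sum, total = 37-5 = 32
p=4,k=6: even sum, total = 32+24 = 56

56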